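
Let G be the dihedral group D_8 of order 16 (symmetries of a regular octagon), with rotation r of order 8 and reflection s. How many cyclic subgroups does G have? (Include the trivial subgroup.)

Group the elements of G by the cyclic subgroup they generate; each cyclic subgroup of order d accounts for φ(d) elements.
Cyclic subgroups by order — order 1: 1; order 2: 9; order 4: 1; order 8: 1.
Total: 12.

12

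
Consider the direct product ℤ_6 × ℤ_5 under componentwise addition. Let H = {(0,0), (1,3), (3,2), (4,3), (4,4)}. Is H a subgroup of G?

(4,4) ∈ H but its inverse (2,1) ∉ H, so H is not a subgroup.

No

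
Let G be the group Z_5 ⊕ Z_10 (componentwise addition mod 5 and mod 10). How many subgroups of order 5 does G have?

6

|G| = 50 and 5 | 50, so subgroups of order 5 are possible by Lagrange.
The subgroups of order 5 are: {(0,0), (0,2), (0,4), (0,6), (0,8)}; {(0,0), (1,0), (2,0), (3,0), (4,0)}; {(0,0), (1,2), (2,4), (3,6), (4,8)}; {(0,0), (1,4), (2,8), (3,2), (4,6)}; … (6 in all).
So G has 6 subgroups of order 5.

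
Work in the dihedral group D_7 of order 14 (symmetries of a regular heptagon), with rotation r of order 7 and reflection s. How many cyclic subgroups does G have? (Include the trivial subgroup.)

9

A cyclic subgroup of order d is generated by each of its φ(d) elements of order d, so the cyclic subgroups of order d number (#elements of order d)/φ(d).
Cyclic subgroups by order — order 1: 1; order 2: 7; order 7: 1.
Total: 9.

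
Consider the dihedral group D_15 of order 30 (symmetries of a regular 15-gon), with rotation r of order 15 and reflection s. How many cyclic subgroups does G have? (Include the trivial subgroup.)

19

Group the elements of G by the cyclic subgroup they generate; each cyclic subgroup of order d accounts for φ(d) elements.
Cyclic subgroups by order — order 1: 1; order 2: 15; order 3: 1; order 5: 1; order 15: 1.
Total: 19.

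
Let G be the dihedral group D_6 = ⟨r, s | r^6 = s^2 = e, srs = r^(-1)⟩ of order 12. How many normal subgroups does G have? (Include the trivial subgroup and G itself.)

7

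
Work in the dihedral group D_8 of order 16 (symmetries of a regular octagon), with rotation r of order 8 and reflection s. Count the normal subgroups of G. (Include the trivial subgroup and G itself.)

7

G has 19 subgroups. Checking conjugation-invariance by order — order 1: 1/1 normal; order 2: 1/9 normal; order 4: 1/5 normal; order 8: 3/3 normal; order 16: 1/1 normal.
Total normal subgroups: 7.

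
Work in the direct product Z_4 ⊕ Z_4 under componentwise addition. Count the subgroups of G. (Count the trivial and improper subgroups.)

15

|G| = 16, so by Lagrange every subgroup order divides 16. Divisors: 1, 2, 4, 8, 16.
Subgroups by order — order 1: 1; order 2: 3; order 4: 7; order 8: 3; order 16: 1.
Total: 1 + 3 + 7 + 3 + 1 = 15.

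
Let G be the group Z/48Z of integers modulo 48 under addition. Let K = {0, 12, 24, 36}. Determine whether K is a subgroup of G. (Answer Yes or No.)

Yes

|K| = 4 divides |G| = 48, consistent with Lagrange.
K contains the identity, every element's inverse is in K, and K is closed under +: it is a subgroup.
In fact K = ⟨12⟩.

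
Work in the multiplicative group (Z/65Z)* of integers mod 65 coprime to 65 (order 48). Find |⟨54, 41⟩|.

24

|⟨54⟩| = 12 and |⟨41⟩| = 12, so |H| is a multiple of lcm(12, 12) = 12 and divides |G| = 48.
Closing under the operation: H = {1, 4, 6, 9, 11, 14, 16, 19, 21, 24, 29, 31, 34, 36, 41, 44, 46, 49, 51, 54, 56, 59, 61, 64}, so |H| = 24.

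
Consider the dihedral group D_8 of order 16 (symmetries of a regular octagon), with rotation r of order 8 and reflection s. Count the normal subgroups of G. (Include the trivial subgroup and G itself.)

G has 19 subgroups. Checking conjugation-invariance by order — order 1: 1/1 normal; order 2: 1/9 normal; order 4: 1/5 normal; order 8: 3/3 normal; order 16: 1/1 normal.
Total normal subgroups: 7.

7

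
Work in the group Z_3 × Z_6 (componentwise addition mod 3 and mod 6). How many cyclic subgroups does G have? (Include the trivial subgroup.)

10

Each element a generates a cyclic subgroup ⟨a⟩; distinct elements may generate the same one (a cyclic group of order d has φ(d) generators).
Cyclic subgroups by order — order 1: 1; order 2: 1; order 3: 4; order 6: 4.
Total: 10.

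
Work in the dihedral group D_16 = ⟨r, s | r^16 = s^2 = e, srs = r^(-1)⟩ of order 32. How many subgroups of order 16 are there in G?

|G| = 32 and 16 | 32, so subgroups of order 16 are possible by Lagrange.
The subgroups of order 16 are: {e, r, r^2, r^3, r^4, r^5, r^6, r^7, r^8, r^9, r^10, r^11, r^12, r^13, r^14, r^15}; {e, r^2, r^4, r^6, r^8, r^10, r^12, r^14, s, r^2s, r^4s, r^6s, r^8s, r^10s, r^12s, r^14s}; {e, r^2, r^4, r^6, r^8, r^10, r^12, r^14, rs, r^3s, r^5s, r^7s, r^9s, r^11s, r^13s, r^15s}.
So G has 3 subgroups of order 16.

3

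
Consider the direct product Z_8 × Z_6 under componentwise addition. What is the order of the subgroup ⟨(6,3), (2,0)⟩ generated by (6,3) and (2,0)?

8

|⟨(6,3)⟩| = 4 and |⟨(2,0)⟩| = 4, so |H| is a multiple of lcm(4, 4) = 4 and divides |G| = 48.
Closing under the operation: H = {(0,0), (0,3), (2,0), (2,3), (4,0), (4,3), (6,0), (6,3)}, so |H| = 8.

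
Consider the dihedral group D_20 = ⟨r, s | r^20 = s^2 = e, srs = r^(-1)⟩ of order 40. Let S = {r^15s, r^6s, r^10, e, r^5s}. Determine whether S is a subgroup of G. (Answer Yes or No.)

No

Closure fails: r^10 · r^6s = r^16s ∉ S. So S is not a subgroup.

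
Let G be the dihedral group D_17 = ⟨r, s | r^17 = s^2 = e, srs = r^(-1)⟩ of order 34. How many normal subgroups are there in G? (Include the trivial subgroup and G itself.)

3

G has 20 subgroups. Checking conjugation-invariance by order — order 1: 1/1 normal; order 2: 0/17 normal; order 17: 1/1 normal; order 34: 1/1 normal.
Total normal subgroups: 3.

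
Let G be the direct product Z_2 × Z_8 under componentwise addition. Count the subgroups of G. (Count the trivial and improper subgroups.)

|G| = 16, so by Lagrange every subgroup order divides 16. Divisors: 1, 2, 4, 8, 16.
Subgroups by order — order 1: 1; order 2: 3; order 4: 3; order 8: 3; order 16: 1.
Total: 1 + 3 + 3 + 3 + 1 = 11.

11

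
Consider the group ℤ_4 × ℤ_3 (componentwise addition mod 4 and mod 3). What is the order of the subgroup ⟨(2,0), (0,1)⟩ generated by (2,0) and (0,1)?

|⟨(2,0)⟩| = 2 and |⟨(0,1)⟩| = 3, so |H| is a multiple of lcm(2, 3) = 6 and divides |G| = 12.
Closing under the operation: H = {(0,0), (0,1), (0,2), (2,0), (2,1), (2,2)}, so |H| = 6.

6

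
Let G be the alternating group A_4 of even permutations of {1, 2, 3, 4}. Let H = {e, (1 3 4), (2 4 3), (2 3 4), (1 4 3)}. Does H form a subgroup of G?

No

|H| = 5 does not divide |G| = 12, so by Lagrange H is not a subgroup.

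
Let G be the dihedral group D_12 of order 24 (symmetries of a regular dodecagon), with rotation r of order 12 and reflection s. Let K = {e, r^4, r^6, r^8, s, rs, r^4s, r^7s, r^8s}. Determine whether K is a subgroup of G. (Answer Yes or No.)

|K| = 9 does not divide |G| = 24, so by Lagrange K is not a subgroup.

No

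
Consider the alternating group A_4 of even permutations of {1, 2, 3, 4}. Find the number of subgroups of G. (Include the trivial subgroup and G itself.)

|G| = 12, so by Lagrange every subgroup order divides 12. Divisors: 1, 2, 3, 4, 6, 12.
Subgroups by order — order 1: 1; order 2: 3; order 3: 4; order 4: 1; order 6: 0; order 12: 1.
Total: 1 + 3 + 4 + 1 + 0 + 1 = 10.

10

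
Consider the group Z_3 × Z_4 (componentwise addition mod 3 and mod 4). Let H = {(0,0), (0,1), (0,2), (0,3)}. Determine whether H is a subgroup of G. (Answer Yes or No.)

|H| = 4 divides |G| = 12, consistent with Lagrange.
H contains the identity, every element's inverse is in H, and H is closed under +: it is a subgroup.
In fact H = ⟨(0,1)⟩.

Yes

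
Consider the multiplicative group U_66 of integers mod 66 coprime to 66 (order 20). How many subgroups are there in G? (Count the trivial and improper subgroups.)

|G| = 20, so by Lagrange every subgroup order divides 20. Divisors: 1, 2, 4, 5, 10, 20.
Subgroups by order — order 1: 1; order 2: 3; order 4: 1; order 5: 1; order 10: 3; order 20: 1.
Total: 1 + 3 + 1 + 1 + 3 + 1 = 10.

10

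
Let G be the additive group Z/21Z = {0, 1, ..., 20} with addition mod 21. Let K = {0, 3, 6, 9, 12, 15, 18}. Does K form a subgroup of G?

|K| = 7 divides |G| = 21, consistent with Lagrange.
K contains the identity, every element's inverse is in K, and K is closed under +: it is a subgroup.
In fact K = ⟨18⟩.

Yes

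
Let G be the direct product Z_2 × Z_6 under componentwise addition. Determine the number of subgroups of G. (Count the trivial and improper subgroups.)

10

|G| = 12, so by Lagrange every subgroup order divides 12. Divisors: 1, 2, 3, 4, 6, 12.
Subgroups by order — order 1: 1; order 2: 3; order 3: 1; order 4: 1; order 6: 3; order 12: 1.
Total: 1 + 3 + 1 + 1 + 3 + 1 = 10.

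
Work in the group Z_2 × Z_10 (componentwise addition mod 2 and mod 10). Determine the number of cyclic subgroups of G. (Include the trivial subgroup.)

8

Each element a generates a cyclic subgroup ⟨a⟩; distinct elements may generate the same one (a cyclic group of order d has φ(d) generators).
Cyclic subgroups by order — order 1: 1; order 2: 3; order 5: 1; order 10: 3.
Total: 8.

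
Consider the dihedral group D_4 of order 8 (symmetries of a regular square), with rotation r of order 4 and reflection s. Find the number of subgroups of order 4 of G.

|G| = 8 and 4 | 8, so subgroups of order 4 are possible by Lagrange.
The subgroups of order 4 are: {e, r, r^2, r^3}; {e, r^2, s, r^2s}; {e, r^2, rs, r^3s}.
So G has 3 subgroups of order 4.

3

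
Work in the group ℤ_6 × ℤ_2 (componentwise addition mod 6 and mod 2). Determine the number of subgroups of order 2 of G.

|G| = 12 and 2 | 12, so subgroups of order 2 are possible by Lagrange.
The subgroups of order 2 are: {(0,0), (0,1)}; {(0,0), (3,0)}; {(0,0), (3,1)}.
So G has 3 subgroups of order 2.

3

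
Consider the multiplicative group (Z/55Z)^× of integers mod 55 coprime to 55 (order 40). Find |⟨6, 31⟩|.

10

|⟨6⟩| = 10 and |⟨31⟩| = 5, so |H| is a multiple of lcm(10, 5) = 10 and divides |G| = 40.
Closing under the operation: H = {1, 6, 16, 21, 26, 31, 36, 41, 46, 51}, so |H| = 10.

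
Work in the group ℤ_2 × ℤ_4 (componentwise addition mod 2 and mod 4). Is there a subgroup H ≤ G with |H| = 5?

No

5 does not divide |G| = 8, so by Lagrange no subgroup of order 5 exists.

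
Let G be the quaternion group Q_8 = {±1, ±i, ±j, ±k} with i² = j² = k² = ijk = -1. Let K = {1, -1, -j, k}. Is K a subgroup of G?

k ∈ K but its inverse -k ∉ K, so K is not a subgroup.

No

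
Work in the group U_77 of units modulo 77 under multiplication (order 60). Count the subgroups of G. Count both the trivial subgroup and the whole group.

|G| = 60, so by Lagrange every subgroup order divides 60. Divisors: 1, 2, 3, 4, 5, 6, 10, 12, 15, 20, 30, 60.
Subgroups by order — order 1: 1; order 2: 3; order 3: 1; order 4: 1; order 5: 1; order 6: 3; order 10: 3; order 12: 1; order 15: 1; order 20: 1; order 30: 3; order 60: 1.
Total: 1 + 3 + 1 + 1 + 1 + 3 + 3 + 1 + 1 + 1 + 3 + 1 = 20.

20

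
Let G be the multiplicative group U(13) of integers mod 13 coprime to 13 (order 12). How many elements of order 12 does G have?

4

The elements of order 12 are: 2, 6, 7, 11.
That's 4.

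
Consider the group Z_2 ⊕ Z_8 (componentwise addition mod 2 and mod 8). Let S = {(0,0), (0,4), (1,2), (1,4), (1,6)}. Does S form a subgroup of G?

No

|S| = 5 does not divide |G| = 16, so by Lagrange S is not a subgroup.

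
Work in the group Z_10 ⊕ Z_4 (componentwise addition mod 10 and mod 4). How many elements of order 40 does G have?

An element (a,b) has order lcm(ord(a), ord(b)); count pairs with lcm equal to 40.
Enumerating gives 0 such elements.

0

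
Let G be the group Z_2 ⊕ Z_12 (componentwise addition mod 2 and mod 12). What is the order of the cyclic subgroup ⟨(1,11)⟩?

12

The order of (1,11) in Z_2 × Z_12 is lcm(ord(1) in Z_2, ord(11) in Z_12).
ord(1) = 2 and ord(11) = 12, so |⟨(1,11)⟩| = lcm(2, 12) = 12.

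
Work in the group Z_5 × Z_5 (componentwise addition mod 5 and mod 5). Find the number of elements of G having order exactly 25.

0

An element (a,b) has order lcm(ord(a), ord(b)); count pairs with lcm equal to 25.
Enumerating gives 0 such elements.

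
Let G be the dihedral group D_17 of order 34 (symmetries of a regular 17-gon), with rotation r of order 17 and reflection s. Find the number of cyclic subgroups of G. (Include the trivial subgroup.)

19

A cyclic subgroup of order d is generated by each of its φ(d) elements of order d, so the cyclic subgroups of order d number (#elements of order d)/φ(d).
Cyclic subgroups by order — order 1: 1; order 2: 17; order 17: 1.
Total: 19.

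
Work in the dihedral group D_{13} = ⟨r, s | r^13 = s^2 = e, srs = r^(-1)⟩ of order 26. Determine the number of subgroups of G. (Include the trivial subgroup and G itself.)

16

|G| = 26, so by Lagrange every subgroup order divides 26. Divisors: 1, 2, 13, 26.
Subgroups by order — order 1: 1; order 2: 13; order 13: 1; order 26: 1.
Total: 1 + 13 + 1 + 1 = 16.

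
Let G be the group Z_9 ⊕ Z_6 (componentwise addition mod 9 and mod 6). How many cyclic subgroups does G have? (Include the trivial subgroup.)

A cyclic subgroup of order d is generated by each of its φ(d) elements of order d, so the cyclic subgroups of order d number (#elements of order d)/φ(d).
Cyclic subgroups by order — order 1: 1; order 2: 1; order 3: 4; order 6: 4; order 9: 3; order 18: 3.
Total: 16.

16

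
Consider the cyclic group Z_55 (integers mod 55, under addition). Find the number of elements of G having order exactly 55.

40

In a cyclic group of order 55, the number of elements of order d (for d | 55) is φ(d).
φ(55) = 40.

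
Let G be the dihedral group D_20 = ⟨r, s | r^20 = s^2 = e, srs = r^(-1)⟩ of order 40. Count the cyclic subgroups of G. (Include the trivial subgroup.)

A cyclic subgroup of order d is generated by each of its φ(d) elements of order d, so the cyclic subgroups of order d number (#elements of order d)/φ(d).
Cyclic subgroups by order — order 1: 1; order 2: 21; order 4: 1; order 5: 1; order 10: 1; order 20: 1.
Total: 26.

26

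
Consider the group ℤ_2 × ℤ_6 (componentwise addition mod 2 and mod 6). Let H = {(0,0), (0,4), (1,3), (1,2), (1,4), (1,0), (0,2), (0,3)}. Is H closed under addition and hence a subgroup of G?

|H| = 8 does not divide |G| = 12, so by Lagrange H is not a subgroup.

No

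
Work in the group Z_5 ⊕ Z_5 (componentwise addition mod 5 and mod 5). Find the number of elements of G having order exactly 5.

24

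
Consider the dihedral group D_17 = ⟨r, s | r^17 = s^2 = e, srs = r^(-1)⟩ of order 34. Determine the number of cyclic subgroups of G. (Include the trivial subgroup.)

Each element a generates a cyclic subgroup ⟨a⟩; distinct elements may generate the same one (a cyclic group of order d has φ(d) generators).
Cyclic subgroups by order — order 1: 1; order 2: 17; order 17: 1.
Total: 19.

19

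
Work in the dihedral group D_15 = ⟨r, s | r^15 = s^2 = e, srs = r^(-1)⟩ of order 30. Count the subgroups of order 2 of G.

15

|G| = 30 and 2 | 30, so subgroups of order 2 are possible by Lagrange.
The subgroups of order 2 are: {e, r^10s}; {e, r^11s}; {e, r^12s}; {e, r^13s}; … (15 in all).
So G has 15 subgroups of order 2.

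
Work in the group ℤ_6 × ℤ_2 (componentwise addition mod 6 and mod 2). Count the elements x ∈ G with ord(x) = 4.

0

An element (a,b) has order lcm(ord(a), ord(b)); count pairs with lcm equal to 4.
Enumerating gives 0 such elements.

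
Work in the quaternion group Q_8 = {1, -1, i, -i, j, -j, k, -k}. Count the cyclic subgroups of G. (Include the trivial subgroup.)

Group the elements of G by the cyclic subgroup they generate; each cyclic subgroup of order d accounts for φ(d) elements.
Cyclic subgroups by order — order 1: 1; order 2: 1; order 4: 3.
Total: 5.

5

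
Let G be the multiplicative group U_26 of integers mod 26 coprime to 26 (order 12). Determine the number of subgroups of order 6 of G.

1

|G| = 12 and 6 | 12, so subgroups of order 6 are possible by Lagrange.
The subgroups of order 6 are: {1, 3, 9, 17, 23, 25}.
So G has 1 subgroup of order 6.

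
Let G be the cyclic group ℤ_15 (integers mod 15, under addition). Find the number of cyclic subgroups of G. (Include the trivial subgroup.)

4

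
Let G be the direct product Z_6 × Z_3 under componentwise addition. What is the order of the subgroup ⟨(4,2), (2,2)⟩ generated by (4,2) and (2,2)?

|⟨(4,2)⟩| = 3 and |⟨(2,2)⟩| = 3, so |H| is a multiple of lcm(3, 3) = 3 and divides |G| = 18.
Closing under the operation: H = {(0,0), (0,1), (0,2), (2,0), (2,1), (2,2), (4,0), (4,1), (4,2)}, so |H| = 9.

9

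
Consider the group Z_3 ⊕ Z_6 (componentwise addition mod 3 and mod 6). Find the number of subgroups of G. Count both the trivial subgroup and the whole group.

|G| = 18, so by Lagrange every subgroup order divides 18. Divisors: 1, 2, 3, 6, 9, 18.
Subgroups by order — order 1: 1; order 2: 1; order 3: 4; order 6: 4; order 9: 1; order 18: 1.
Total: 1 + 1 + 4 + 4 + 1 + 1 = 12.

12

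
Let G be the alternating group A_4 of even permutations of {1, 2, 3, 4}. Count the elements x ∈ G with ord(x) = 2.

3

The elements of order 2 are: (1 2)(3 4), (1 3)(2 4), (1 4)(2 3).
That's 3.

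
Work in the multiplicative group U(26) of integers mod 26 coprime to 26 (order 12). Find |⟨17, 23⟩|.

|⟨17⟩| = 6 and |⟨23⟩| = 6, so |H| is a multiple of lcm(6, 6) = 6 and divides |G| = 12.
Closing under the operation: H = {1, 3, 9, 17, 23, 25}, so |H| = 6.

6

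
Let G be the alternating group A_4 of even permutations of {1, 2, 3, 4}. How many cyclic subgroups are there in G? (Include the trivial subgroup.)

8

Group the elements of G by the cyclic subgroup they generate; each cyclic subgroup of order d accounts for φ(d) elements.
Cyclic subgroups by order — order 1: 1; order 2: 3; order 3: 4.
Total: 8.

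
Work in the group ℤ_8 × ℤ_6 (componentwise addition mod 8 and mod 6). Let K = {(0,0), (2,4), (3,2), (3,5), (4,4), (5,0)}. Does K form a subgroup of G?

No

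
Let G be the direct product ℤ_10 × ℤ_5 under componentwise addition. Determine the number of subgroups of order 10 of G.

|G| = 50 and 10 | 50, so subgroups of order 10 are possible by Lagrange.
The subgroups of order 10 are: {(0,0), (0,1), (0,2), (0,3), (0,4), (5,0), (5,1), (5,2), (5,3), (5,4)}; {(0,0), (1,0), (2,0), (3,0), (4,0), (5,0), (6,0), (7,0), (8,0), (9,0)}; {(0,0), (1,1), (2,2), (3,3), (4,4), (5,0), (6,1), (7,2), (8,3), (9,4)}; {(0,0), (1,2), (2,4), (3,1), (4,3), (5,0), (6,2), (7,4), (8,1), (9,3)}; … (6 in all).
So G has 6 subgroups of order 10.

6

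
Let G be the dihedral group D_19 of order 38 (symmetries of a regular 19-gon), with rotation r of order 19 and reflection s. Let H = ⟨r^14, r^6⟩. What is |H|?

19

|⟨r^14⟩| = 19 and |⟨r^6⟩| = 19, so |H| is a multiple of lcm(19, 19) = 19 and divides |G| = 38.
Closing under the operation: H = {e, r, r^2, r^3, r^4, r^5, r^6, r^7, r^8, r^9, r^10, r^11, r^12, r^13, r^14, r^15, r^16, r^17, r^18}, so |H| = 19.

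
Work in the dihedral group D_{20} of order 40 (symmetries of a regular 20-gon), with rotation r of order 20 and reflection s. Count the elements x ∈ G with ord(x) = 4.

2

The elements of order 4 are: r^5, r^15.
That's 2.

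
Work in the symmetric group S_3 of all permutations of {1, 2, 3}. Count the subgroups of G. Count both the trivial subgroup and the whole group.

6

|G| = 6, so by Lagrange every subgroup order divides 6. Divisors: 1, 2, 3, 6.
Subgroups by order — order 1: 1; order 2: 3; order 3: 1; order 6: 1.
Total: 1 + 3 + 1 + 1 = 6.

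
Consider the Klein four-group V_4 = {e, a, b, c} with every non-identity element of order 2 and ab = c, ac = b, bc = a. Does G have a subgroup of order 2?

2 | 4. A subgroup of order 2 is {e, a}.

Yes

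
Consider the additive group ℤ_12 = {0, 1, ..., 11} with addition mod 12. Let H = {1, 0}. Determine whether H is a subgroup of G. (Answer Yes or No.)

1 ∈ H but its inverse 11 ∉ H, so H is not a subgroup.

No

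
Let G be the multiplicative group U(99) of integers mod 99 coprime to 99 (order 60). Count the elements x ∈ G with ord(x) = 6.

6

The elements of order 6 are: 23, 32, 43, 56, 65, 76.
That's 6.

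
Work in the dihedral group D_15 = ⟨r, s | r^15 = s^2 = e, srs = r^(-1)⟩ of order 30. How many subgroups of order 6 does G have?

|G| = 30 and 6 | 30, so subgroups of order 6 are possible by Lagrange.
The subgroups of order 6 are: {e, r^5, r^10, s, r^5s, r^10s}; {e, r^5, r^10, rs, r^6s, r^11s}; {e, r^5, r^10, r^2s, r^7s, r^12s}; {e, r^5, r^10, r^3s, r^8s, r^13s}; … (5 in all).
So G has 5 subgroups of order 6.

5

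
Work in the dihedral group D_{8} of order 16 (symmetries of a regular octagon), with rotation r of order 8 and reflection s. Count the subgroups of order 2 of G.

|G| = 16 and 2 | 16, so subgroups of order 2 are possible by Lagrange.
The subgroups of order 2 are: {e, r^2s}; {e, r^3s}; {e, r^4}; {e, r^4s}; … (9 in all).
So G has 9 subgroups of order 2.

9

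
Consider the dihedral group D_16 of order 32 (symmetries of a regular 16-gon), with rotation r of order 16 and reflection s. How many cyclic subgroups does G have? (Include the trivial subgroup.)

A cyclic subgroup of order d is generated by each of its φ(d) elements of order d, so the cyclic subgroups of order d number (#elements of order d)/φ(d).
Cyclic subgroups by order — order 1: 1; order 2: 17; order 4: 1; order 8: 1; order 16: 1.
Total: 21.

21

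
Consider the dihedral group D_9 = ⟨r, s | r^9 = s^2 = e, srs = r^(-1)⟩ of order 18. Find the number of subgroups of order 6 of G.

3

|G| = 18 and 6 | 18, so subgroups of order 6 are possible by Lagrange.
The subgroups of order 6 are: {e, r^3, r^6, r^2s, r^5s, r^8s}; {e, r^3, r^6, s, r^3s, r^6s}; {e, r^3, r^6, rs, r^4s, r^7s}.
So G has 3 subgroups of order 6.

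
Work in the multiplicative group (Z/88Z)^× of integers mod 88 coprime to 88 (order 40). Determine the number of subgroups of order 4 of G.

7

|G| = 40 and 4 | 40, so subgroups of order 4 are possible by Lagrange.
The subgroups of order 4 are: {1, 21, 23, 43}; {1, 21, 45, 65}; {1, 21, 67, 87}; {1, 23, 45, 67}; … (7 in all).
So G has 7 subgroups of order 4.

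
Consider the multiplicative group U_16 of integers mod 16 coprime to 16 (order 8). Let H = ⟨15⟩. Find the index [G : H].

|⟨15⟩| = 2 and |G| = 8.
By Lagrange, [G : H] = |G|/|H| = 8/2 = 4.

4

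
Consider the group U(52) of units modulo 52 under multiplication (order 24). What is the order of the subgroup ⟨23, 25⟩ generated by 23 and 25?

|⟨23⟩| = 6 and |⟨25⟩| = 2, so |H| is a multiple of lcm(6, 2) = 6 and divides |G| = 24.
Closing under the operation: H = {1, 3, 9, 17, 23, 25, 27, 29, 35, 43, 49, 51}, so |H| = 12.

12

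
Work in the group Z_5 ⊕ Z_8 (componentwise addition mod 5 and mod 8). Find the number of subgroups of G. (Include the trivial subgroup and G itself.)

|G| = 40, so by Lagrange every subgroup order divides 40. Divisors: 1, 2, 4, 5, 8, 10, 20, 40.
Subgroups by order — order 1: 1; order 2: 1; order 4: 1; order 5: 1; order 8: 1; order 10: 1; order 20: 1; order 40: 1.
Total: 1 + 1 + 1 + 1 + 1 + 1 + 1 + 1 = 8.

8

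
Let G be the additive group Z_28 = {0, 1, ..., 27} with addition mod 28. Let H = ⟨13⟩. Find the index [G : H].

1

|⟨13⟩| = 28 and |G| = 28.
By Lagrange, [G : H] = |G|/|H| = 28/28 = 1.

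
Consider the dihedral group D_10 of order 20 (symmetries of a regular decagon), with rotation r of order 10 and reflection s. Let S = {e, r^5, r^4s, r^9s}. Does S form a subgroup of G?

Yes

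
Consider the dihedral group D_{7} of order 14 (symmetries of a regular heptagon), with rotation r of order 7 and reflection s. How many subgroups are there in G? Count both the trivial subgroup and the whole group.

10

|G| = 14, so by Lagrange every subgroup order divides 14. Divisors: 1, 2, 7, 14.
Subgroups by order — order 1: 1; order 2: 7; order 7: 1; order 14: 1.
Total: 1 + 7 + 1 + 1 = 10.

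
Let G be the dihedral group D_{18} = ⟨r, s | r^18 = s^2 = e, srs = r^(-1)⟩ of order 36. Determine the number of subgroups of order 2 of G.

|G| = 36 and 2 | 36, so subgroups of order 2 are possible by Lagrange.
The subgroups of order 2 are: {e, r^10s}; {e, r^11s}; {e, r^12s}; {e, r^13s}; … (19 in all).
So G has 19 subgroups of order 2.

19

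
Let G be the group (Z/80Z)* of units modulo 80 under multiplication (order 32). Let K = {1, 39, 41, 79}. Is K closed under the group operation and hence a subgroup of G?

|K| = 4 divides |G| = 32, consistent with Lagrange.
K contains the identity, every element's inverse is in K, and K is closed under ·: it is a subgroup.

Yes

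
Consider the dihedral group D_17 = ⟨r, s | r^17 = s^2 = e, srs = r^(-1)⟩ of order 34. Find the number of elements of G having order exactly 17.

16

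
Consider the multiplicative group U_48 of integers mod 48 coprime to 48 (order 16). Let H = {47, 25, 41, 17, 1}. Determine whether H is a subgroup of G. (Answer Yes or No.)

No

|H| = 5 does not divide |G| = 16, so by Lagrange H is not a subgroup.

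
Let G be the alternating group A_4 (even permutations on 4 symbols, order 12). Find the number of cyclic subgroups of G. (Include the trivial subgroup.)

8

A cyclic subgroup of order d is generated by each of its φ(d) elements of order d, so the cyclic subgroups of order d number (#elements of order d)/φ(d).
Cyclic subgroups by order — order 1: 1; order 2: 3; order 3: 4.
Total: 8.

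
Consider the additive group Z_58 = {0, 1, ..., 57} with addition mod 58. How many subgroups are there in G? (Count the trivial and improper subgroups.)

4

Subgroups of the cyclic group Z_58 correspond bijectively to divisors of 58.
Divisors of 58: 1, 2, 29, 58.
So Z_58 has 4 subgroups.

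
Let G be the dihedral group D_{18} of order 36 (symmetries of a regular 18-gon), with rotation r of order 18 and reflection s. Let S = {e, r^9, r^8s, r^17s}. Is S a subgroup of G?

|S| = 4 divides |G| = 36, consistent with Lagrange.
S contains the identity, every element's inverse is in S, and S is closed under ·: it is a subgroup.

Yes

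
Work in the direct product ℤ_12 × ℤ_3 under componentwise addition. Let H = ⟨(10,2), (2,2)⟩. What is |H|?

|⟨(10,2)⟩| = 6 and |⟨(2,2)⟩| = 6, so |H| is a multiple of lcm(6, 6) = 6 and divides |G| = 36.
Closing under the operation: H = {(0,0), (0,1), (0,2), (2,0), (2,1), (2,2), (4,0), (4,1), (4,2), (6,0), (6,1), (6,2), (8,0), (8,1), (8,2), (10,0), (10,1), (10,2)}, so |H| = 18.

18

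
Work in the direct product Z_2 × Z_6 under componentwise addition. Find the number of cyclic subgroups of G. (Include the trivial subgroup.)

8

Each element a generates a cyclic subgroup ⟨a⟩; distinct elements may generate the same one (a cyclic group of order d has φ(d) generators).
Cyclic subgroups by order — order 1: 1; order 2: 3; order 3: 1; order 6: 3.
Total: 8.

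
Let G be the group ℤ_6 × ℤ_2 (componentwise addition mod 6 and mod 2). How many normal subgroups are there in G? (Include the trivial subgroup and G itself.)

10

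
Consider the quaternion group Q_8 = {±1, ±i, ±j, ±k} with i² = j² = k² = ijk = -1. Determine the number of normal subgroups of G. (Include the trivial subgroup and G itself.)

G has 6 subgroups. Checking conjugation-invariance by order — order 1: 1/1 normal; order 2: 1/1 normal; order 4: 3/3 normal; order 8: 1/1 normal.
Total normal subgroups: 6.

6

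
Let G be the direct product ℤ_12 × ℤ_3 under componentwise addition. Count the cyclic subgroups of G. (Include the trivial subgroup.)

15

Each element a generates a cyclic subgroup ⟨a⟩; distinct elements may generate the same one (a cyclic group of order d has φ(d) generators).
Cyclic subgroups by order — order 1: 1; order 2: 1; order 3: 4; order 4: 1; order 6: 4; order 12: 4.
Total: 15.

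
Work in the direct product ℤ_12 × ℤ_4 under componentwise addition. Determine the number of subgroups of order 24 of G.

|G| = 48 and 24 | 48, so subgroups of order 24 are possible by Lagrange.
The subgroups of order 24 are: {(0,0), (0,1), (0,2), (0,3), (2,0), (2,1), (2,2), (2,3), (4,0), (4,1), (4,2), (4,3), (6,0), (6,1), (6,2), (6,3), (8,0), (8,1), (8,2), (8,3), (10,0), (10,1), (10,2), (10,3)}; {(0,0), (0,2), (1,0), (1,2), (2,0), (2,2), (3,0), (3,2), (4,0), (4,2), (5,0), (5,2), (6,0), (6,2), (7,0), (7,2), (8,0), (8,2), (9,0), (9,2), (10,0), (10,2), (11,0), (11,2)}; {(0,0), (0,2), (1,1), (1,3), (2,0), (2,2), (3,1), (3,3), (4,0), (4,2), (5,1), (5,3), (6,0), (6,2), (7,1), (7,3), (8,0), (8,2), (9,1), (9,3), (10,0), (10,2), (11,1), (11,3)}.
So G has 3 subgroups of order 24.

3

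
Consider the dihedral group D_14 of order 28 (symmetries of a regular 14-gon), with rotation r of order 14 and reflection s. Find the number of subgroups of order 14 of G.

3

|G| = 28 and 14 | 28, so subgroups of order 14 are possible by Lagrange.
The subgroups of order 14 are: {e, r, r^2, r^3, r^4, r^5, r^6, r^7, r^8, r^9, r^10, r^11, r^12, r^13}; {e, r^2, r^4, r^6, r^8, r^10, r^12, s, r^2s, r^4s, r^6s, r^8s, r^10s, r^12s}; {e, r^2, r^4, r^6, r^8, r^10, r^12, rs, r^3s, r^5s, r^7s, r^9s, r^11s, r^13s}.
So G has 3 subgroups of order 14.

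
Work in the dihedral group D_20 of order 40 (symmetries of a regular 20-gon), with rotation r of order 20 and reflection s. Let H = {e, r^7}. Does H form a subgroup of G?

No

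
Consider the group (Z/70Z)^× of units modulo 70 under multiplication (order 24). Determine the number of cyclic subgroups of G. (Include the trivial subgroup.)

12

Each element a generates a cyclic subgroup ⟨a⟩; distinct elements may generate the same one (a cyclic group of order d has φ(d) generators).
Cyclic subgroups by order — order 1: 1; order 2: 3; order 3: 1; order 4: 2; order 6: 3; order 12: 2.
Total: 12.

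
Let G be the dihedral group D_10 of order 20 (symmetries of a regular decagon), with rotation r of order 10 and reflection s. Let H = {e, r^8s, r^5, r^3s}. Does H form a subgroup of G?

|H| = 4 divides |G| = 20, consistent with Lagrange.
H contains the identity, every element's inverse is in H, and H is closed under ·: it is a subgroup.

Yes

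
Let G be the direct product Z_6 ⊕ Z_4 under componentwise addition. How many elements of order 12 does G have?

8

An element (a,b) has order lcm(ord(a), ord(b)); count pairs with lcm equal to 12.
Enumerating gives 8 such elements.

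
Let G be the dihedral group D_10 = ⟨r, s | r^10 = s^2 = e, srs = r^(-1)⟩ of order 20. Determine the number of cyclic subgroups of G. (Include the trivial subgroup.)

14

A cyclic subgroup of order d is generated by each of its φ(d) elements of order d, so the cyclic subgroups of order d number (#elements of order d)/φ(d).
Cyclic subgroups by order — order 1: 1; order 2: 11; order 5: 1; order 10: 1.
Total: 14.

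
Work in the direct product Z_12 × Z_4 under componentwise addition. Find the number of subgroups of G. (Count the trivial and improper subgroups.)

|G| = 48, so by Lagrange every subgroup order divides 48. Divisors: 1, 2, 3, 4, 6, 8, 12, 16, 24, 48.
Subgroups by order — order 1: 1; order 2: 3; order 3: 1; order 4: 7; order 6: 3; order 8: 3; order 12: 7; order 16: 1; order 24: 3; order 48: 1.
Total: 1 + 3 + 1 + 7 + 3 + 3 + 7 + 1 + 3 + 1 = 30.

30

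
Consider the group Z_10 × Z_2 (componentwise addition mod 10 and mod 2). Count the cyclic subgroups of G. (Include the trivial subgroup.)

8

Each element a generates a cyclic subgroup ⟨a⟩; distinct elements may generate the same one (a cyclic group of order d has φ(d) generators).
Cyclic subgroups by order — order 1: 1; order 2: 3; order 5: 1; order 10: 3.
Total: 8.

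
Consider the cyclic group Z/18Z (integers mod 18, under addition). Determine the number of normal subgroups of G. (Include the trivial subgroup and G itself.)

G is abelian, so every subgroup is normal.
G has 6 subgroups in total, hence 6 normal subgroups.

6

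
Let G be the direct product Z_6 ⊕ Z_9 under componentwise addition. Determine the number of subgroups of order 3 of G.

4

|G| = 54 and 3 | 54, so subgroups of order 3 are possible by Lagrange.
The subgroups of order 3 are: {(0,0), (0,3), (0,6)}; {(0,0), (2,0), (4,0)}; {(0,0), (2,3), (4,6)}; {(0,0), (2,6), (4,3)}.
So G has 4 subgroups of order 3.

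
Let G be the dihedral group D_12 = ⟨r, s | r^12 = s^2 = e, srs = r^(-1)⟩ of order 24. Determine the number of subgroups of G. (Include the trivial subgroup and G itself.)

|G| = 24, so by Lagrange every subgroup order divides 24. Divisors: 1, 2, 3, 4, 6, 8, 12, 24.
Subgroups by order — order 1: 1; order 2: 13; order 3: 1; order 4: 7; order 6: 5; order 8: 3; order 12: 3; order 24: 1.
Total: 1 + 13 + 1 + 7 + 5 + 3 + 3 + 1 = 34.

34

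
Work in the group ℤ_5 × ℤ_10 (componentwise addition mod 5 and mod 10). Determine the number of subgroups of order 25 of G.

1

|G| = 50 and 25 | 50, so subgroups of order 25 are possible by Lagrange.
The subgroups of order 25 are: {(0,0), (0,2), (0,4), (0,6), (0,8), (1,0), (1,2), (1,4), (1,6), (1,8), (2,0), (2,2), (2,4), (2,6), (2,8), (3,0), (3,2), (3,4), (3,6), (3,8), (4,0), (4,2), (4,4), (4,6), (4,8)}.
So G has 1 subgroup of order 25.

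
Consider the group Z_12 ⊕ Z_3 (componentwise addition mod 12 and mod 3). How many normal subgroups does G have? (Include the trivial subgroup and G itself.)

18

G is abelian, so every subgroup is normal.
G has 18 subgroups in total, hence 18 normal subgroups.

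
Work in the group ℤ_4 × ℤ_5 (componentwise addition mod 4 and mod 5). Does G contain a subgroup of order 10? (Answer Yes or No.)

Yes

10 | 20. A subgroup of order 10 is {(0,0), (0,1), (0,2), (0,3), (0,4), (2,0), (2,1), (2,2), (2,3), (2,4)}.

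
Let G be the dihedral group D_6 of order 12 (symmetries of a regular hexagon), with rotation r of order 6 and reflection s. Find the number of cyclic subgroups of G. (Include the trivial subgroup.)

10

Group the elements of G by the cyclic subgroup they generate; each cyclic subgroup of order d accounts for φ(d) elements.
Cyclic subgroups by order — order 1: 1; order 2: 7; order 3: 1; order 6: 1.
Total: 10.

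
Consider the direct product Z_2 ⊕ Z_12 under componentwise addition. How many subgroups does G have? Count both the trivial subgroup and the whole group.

|G| = 24, so by Lagrange every subgroup order divides 24. Divisors: 1, 2, 3, 4, 6, 8, 12, 24.
Subgroups by order — order 1: 1; order 2: 3; order 3: 1; order 4: 3; order 6: 3; order 8: 1; order 12: 3; order 24: 1.
Total: 1 + 3 + 1 + 3 + 3 + 1 + 3 + 1 = 16.

16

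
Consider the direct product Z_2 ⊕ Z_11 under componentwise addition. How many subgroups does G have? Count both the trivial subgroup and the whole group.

|G| = 22, so by Lagrange every subgroup order divides 22. Divisors: 1, 2, 11, 22.
Subgroups by order — order 1: 1; order 2: 1; order 11: 1; order 22: 1.
Total: 1 + 1 + 1 + 1 = 4.

4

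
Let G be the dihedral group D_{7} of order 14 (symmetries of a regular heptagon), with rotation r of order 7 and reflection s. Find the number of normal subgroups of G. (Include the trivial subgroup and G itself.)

G has 10 subgroups. Checking conjugation-invariance by order — order 1: 1/1 normal; order 2: 0/7 normal; order 7: 1/1 normal; order 14: 1/1 normal.
Total normal subgroups: 3.

3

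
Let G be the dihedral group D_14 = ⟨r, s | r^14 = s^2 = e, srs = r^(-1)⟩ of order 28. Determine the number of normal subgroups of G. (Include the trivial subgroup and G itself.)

G has 28 subgroups. Checking conjugation-invariance by order — order 1: 1/1 normal; order 2: 1/15 normal; order 4: 0/7 normal; order 7: 1/1 normal; order 14: 3/3 normal; order 28: 1/1 normal.
Total normal subgroups: 7.

7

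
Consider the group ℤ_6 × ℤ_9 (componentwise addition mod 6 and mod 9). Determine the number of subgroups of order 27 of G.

1

|G| = 54 and 27 | 54, so subgroups of order 27 are possible by Lagrange.
The subgroups of order 27 are: {(0,0), (0,1), (0,2), (0,3), (0,4), (0,5), (0,6), (0,7), (0,8), (2,0), (2,1), (2,2), (2,3), (2,4), (2,5), (2,6), (2,7), (2,8), (4,0), (4,1), (4,2), (4,3), (4,4), (4,5), (4,6), (4,7), (4,8)}.
So G has 1 subgroup of order 27.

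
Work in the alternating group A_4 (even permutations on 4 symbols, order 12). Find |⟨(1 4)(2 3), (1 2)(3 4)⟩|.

|⟨(1 4)(2 3)⟩| = 2 and |⟨(1 2)(3 4)⟩| = 2, so |H| is a multiple of lcm(2, 2) = 2 and divides |G| = 12.
Closing under the operation: H = {e, (1 2)(3 4), (1 3)(2 4), (1 4)(2 3)}, so |H| = 4.

4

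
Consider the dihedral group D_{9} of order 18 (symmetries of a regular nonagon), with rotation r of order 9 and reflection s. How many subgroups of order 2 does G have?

9

|G| = 18 and 2 | 18, so subgroups of order 2 are possible by Lagrange.
The subgroups of order 2 are: {e, r^2s}; {e, r^3s}; {e, r^4s}; {e, r^5s}; … (9 in all).
So G has 9 subgroups of order 2.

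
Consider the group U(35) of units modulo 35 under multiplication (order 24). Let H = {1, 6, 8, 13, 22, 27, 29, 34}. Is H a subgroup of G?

Yes

|H| = 8 divides |G| = 24, consistent with Lagrange.
H contains the identity, every element's inverse is in H, and H is closed under ·: it is a subgroup.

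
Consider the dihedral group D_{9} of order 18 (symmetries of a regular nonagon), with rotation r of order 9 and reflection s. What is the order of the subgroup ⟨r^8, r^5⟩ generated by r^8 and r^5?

|⟨r^8⟩| = 9 and |⟨r^5⟩| = 9, so |H| is a multiple of lcm(9, 9) = 9 and divides |G| = 18.
Closing under the operation: H = {e, r, r^2, r^3, r^4, r^5, r^6, r^7, r^8}, so |H| = 9.

9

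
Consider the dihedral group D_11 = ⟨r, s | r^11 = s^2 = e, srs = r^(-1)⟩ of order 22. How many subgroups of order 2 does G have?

|G| = 22 and 2 | 22, so subgroups of order 2 are possible by Lagrange.
The subgroups of order 2 are: {e, r^10s}; {e, r^2s}; {e, r^3s}; {e, r^4s}; … (11 in all).
So G has 11 subgroups of order 2.

11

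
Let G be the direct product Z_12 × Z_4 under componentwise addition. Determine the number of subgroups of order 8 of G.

|G| = 48 and 8 | 48, so subgroups of order 8 are possible by Lagrange.
The subgroups of order 8 are: {(0,0), (0,1), (0,2), (0,3), (6,0), (6,1), (6,2), (6,3)}; {(0,0), (0,2), (3,0), (3,2), (6,0), (6,2), (9,0), (9,2)}; {(0,0), (0,2), (3,1), (3,3), (6,0), (6,2), (9,1), (9,3)}.
So G has 3 subgroups of order 8.

3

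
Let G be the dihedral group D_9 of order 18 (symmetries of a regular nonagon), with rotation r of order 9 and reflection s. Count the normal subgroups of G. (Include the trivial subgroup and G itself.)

G has 16 subgroups. Checking conjugation-invariance by order — order 1: 1/1 normal; order 2: 0/9 normal; order 3: 1/1 normal; order 6: 0/3 normal; order 9: 1/1 normal; order 18: 1/1 normal.
Total normal subgroups: 4.

4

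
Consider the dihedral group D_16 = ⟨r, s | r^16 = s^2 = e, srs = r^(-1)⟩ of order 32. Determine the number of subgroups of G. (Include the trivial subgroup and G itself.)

|G| = 32, so by Lagrange every subgroup order divides 32. Divisors: 1, 2, 4, 8, 16, 32.
Subgroups by order — order 1: 1; order 2: 17; order 4: 9; order 8: 5; order 16: 3; order 32: 1.
Total: 1 + 17 + 9 + 5 + 3 + 1 = 36.

36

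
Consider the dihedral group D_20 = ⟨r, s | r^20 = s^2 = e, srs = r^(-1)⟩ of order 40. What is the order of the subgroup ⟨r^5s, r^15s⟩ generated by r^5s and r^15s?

4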